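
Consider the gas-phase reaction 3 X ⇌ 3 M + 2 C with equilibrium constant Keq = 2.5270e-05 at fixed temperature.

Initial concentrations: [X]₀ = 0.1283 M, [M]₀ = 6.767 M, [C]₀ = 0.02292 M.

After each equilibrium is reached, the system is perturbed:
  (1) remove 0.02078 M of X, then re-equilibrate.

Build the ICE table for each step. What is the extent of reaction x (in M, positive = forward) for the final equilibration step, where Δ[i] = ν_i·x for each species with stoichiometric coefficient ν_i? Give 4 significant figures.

Q₀ = 77.08 vs Keq = 2.5270e-05 ⇒ Q>K, reverse
Step 1:
                  X         M         C
  init       0.1283     6.767   0.02292
  Δ         0.03435  -0.03435   -0.0229
  eq         0.1627     6.733 1.8876e-05
  solve Keq expr → x = -0.01145; check Q = 2.5270e-05
Then remove 0.02078 M of X.
Step 2:
                  X         M         C
  init       0.1419     6.733 1.8876e-05
  Δ       5.2475e-06 -5.2475e-06 -3.4984e-06
  eq         0.1419     6.733 1.5378e-05
  solve Keq expr → x = -1.7492e-06; check Q = 2.5270e-05

x = -1.7492e-06 M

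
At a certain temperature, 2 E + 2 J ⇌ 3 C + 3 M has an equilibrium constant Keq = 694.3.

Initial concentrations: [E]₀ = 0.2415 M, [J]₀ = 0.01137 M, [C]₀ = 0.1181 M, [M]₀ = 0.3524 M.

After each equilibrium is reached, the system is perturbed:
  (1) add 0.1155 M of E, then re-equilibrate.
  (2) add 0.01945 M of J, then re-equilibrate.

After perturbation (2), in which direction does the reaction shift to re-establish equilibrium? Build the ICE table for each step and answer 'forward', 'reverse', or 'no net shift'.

Direction: forward

Q₀ = 9.561 vs Keq = 694.3 ⇒ Q<K, forward
Step 1:
                   E          J          C          M
  I           0.2415    0.01137     0.1181     0.3524
  C        -0.009616  -0.009616    0.01442    0.01442
  E           0.2319   0.001754     0.1325     0.3668
  solve Keq expr → x = 0.004808; check Q = 694.3
Then add 0.1155 M of E.
Step 2:
                   E          J          C          M
  I           0.3474   0.001754     0.1325     0.3668
  C       -5.6594e-04 -5.6594e-04 8.4891e-04 8.4891e-04
  E           0.3468   0.001188     0.1334     0.3677
  solve Keq expr → x = 2.8297e-04; check Q = 694.3
Then add 0.01945 M of J.
Step 3:
                   E          J          C          M
  I           0.3468    0.02064     0.1334     0.3677
  C         -0.01877   -0.01877    0.02815    0.02815
  E           0.3281    0.00187     0.1615     0.3958
  solve Keq expr → x = 0.009384; check Q = 694.3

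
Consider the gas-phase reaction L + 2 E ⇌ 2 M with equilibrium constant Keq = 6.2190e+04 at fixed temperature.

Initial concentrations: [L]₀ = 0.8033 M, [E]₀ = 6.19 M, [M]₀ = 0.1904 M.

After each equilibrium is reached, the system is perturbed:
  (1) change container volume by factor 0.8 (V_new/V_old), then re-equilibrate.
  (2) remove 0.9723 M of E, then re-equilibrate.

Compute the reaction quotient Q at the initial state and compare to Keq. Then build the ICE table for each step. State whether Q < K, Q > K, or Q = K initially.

Q₀ = 0.001178 vs Keq = 6.2190e+04 ⇒ Q<K, forward
Step 1:
                  L         E         M
  I          0.8033      6.19    0.1904
  C         -0.8033    -1.607     1.607
  E       2.4717e-06     4.583     1.797
  solve Keq expr → x = 0.8033; check Q = 6.2190e+04
Then change container volume by factor 0.8 (V_new/V_old).
Step 2:
                  L         E         M
  I       3.0896e-06     5.729     2.246
  C       -6.1792e-07 -1.2358e-06 1.2358e-06
  E       2.4717e-06     5.729     2.246
  solve Keq expr → x = 6.1792e-07; check Q = 6.2190e+04
Then remove 0.9723 M of E.
Step 3:
                  L         E         M
  I       2.4717e-06     4.757     2.246
  C       1.1137e-06 2.2273e-06 -2.2273e-06
  E       3.5854e-06     4.757     2.246
  solve Keq expr → x = -1.1137e-06; check Q = 6.2190e+04

Q₀ = 0.001178; Q < K (proceeds forward)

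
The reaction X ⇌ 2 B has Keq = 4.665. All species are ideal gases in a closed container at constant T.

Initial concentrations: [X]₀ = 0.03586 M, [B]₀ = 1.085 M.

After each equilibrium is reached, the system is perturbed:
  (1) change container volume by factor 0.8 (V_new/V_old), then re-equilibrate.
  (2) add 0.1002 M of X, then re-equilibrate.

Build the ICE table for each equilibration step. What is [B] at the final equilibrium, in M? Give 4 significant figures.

Q₀ = 32.83 vs Keq = 4.665 ⇒ Q>K, reverse
Step 1:
                  X         B
  I         0.03586     1.085
  C          0.1184   -0.2368
  E          0.1542    0.8482
  solve Keq expr → x = -0.1184; check Q = 4.665
Then change container volume by factor 0.8 (V_new/V_old).
Step 2:
                  X         B
  I          0.1928      1.06
  C         0.02554  -0.05108
  E          0.2183     1.009
  solve Keq expr → x = -0.02554; check Q = 4.665
Then add 0.1002 M of X.
Step 3:
                  X         B
  I          0.3185     1.009
  C        -0.05245    0.1049
  E          0.2661     1.114
  solve Keq expr → x = 0.05245; check Q = 4.665

[B]_eq = 1.114 M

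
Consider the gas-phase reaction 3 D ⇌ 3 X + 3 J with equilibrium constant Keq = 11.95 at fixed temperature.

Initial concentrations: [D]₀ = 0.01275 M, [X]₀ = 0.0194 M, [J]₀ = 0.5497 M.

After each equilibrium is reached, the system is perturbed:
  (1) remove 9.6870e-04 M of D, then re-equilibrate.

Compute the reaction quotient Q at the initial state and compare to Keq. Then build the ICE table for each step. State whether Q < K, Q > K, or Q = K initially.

Q₀ = 0.5851; Q < K (proceeds forward)

Q₀ = 0.5851 vs Keq = 11.95 ⇒ Q<K, forward
Step 1:
                  D         X         J
  I         0.01275    0.0194    0.5497
  C       -0.006459  0.006459  0.006459
  E        0.006291   0.02586    0.5562
  solve Keq expr → x = 0.002153; check Q = 11.95
Then remove 9.6870e-04 M of D.
Step 2:
                  D         X         J
  I        0.005322   0.02586    0.5562
  C       7.7234e-04 -7.7234e-04 -7.7234e-04
  E        0.006094   0.02509    0.5554
  solve Keq expr → x = -2.5745e-04; check Q = 11.95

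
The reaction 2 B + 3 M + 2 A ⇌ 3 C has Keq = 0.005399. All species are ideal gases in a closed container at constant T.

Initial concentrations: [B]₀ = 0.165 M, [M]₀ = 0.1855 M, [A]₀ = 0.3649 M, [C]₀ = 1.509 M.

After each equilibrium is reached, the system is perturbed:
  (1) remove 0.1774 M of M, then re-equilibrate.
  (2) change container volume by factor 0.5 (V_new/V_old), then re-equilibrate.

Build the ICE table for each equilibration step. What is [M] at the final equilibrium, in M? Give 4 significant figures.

[M]_eq = 2.134 M

Q₀ = 1.4850e+05 vs Keq = 0.005399 ⇒ Q>K, reverse
Step 1:
                   B          M          A          C
  init         0.165     0.1855     0.3649      1.509
  Δ           0.8217      1.233     0.8217     -1.233
  eq          0.9867      1.418      1.187     0.2764
  solve Keq expr → x = -0.4109; check Q = 0.005399
Then remove 0.1774 M of M.
Step 2:
                   B          M          A          C
  init        0.9867      1.241      1.187     0.2764
  Δ          0.01648    0.02472    0.01648   -0.02472
  eq           1.003      1.265      1.203     0.2517
  solve Keq expr → x = -0.008239; check Q = 0.005399
Then change container volume by factor 0.5 (V_new/V_old).
Step 3:
                   B          M          A          C
  init         2.006      2.531      2.406     0.5033
  Δ          -0.2647     -0.397    -0.2647      0.397
  eq           1.742      2.134      2.142     0.9004
  solve Keq expr → x = 0.1323; check Q = 0.005399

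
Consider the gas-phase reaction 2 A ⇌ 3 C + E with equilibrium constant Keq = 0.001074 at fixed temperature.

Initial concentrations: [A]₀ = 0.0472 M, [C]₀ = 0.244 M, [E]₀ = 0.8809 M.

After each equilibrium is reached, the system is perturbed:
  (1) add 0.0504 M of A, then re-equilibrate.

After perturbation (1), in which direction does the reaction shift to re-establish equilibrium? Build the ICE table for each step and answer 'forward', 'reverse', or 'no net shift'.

Q₀ = 5.744 vs Keq = 0.001074 ⇒ Q>K, reverse
Step 1:
                    A           C           E
  I            0.0472       0.244      0.8809
  C            0.1388     -0.2082    -0.06941
  E             0.186     0.03578      0.8115
  solve Keq expr → x = -0.06941; check Q = 0.001074
Then add 0.0504 M of A.
Step 2:
                    A           C           E
  I            0.2364     0.03578      0.8115
  C         -0.003811    0.005716    0.001905
  E            0.2326     0.04149      0.8134
  solve Keq expr → x = 0.001905; check Q = 0.001074

Direction: forward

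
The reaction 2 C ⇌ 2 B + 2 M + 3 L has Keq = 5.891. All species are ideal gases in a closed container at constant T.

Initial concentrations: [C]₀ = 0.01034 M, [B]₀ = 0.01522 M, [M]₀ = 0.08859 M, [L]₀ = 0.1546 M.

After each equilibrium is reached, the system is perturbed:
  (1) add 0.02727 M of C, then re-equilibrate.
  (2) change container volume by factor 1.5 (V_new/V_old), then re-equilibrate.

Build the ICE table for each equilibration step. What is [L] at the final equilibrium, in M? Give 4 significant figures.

Q₀ = 6.2833e-05 vs Keq = 5.891 ⇒ Q<K, forward
Step 1:
                  C         B         M         L
  init      0.01034   0.01522   0.08859    0.1546
  Δ        -0.01027   0.01027   0.01027    0.0154
  eq      7.2763e-05   0.02549   0.09886      0.17
  solve Keq expr → x = 0.005134; check Q = 5.891
Then add 0.02727 M of C.
Step 2:
                  C         B         M         L
  init      0.02734   0.02549   0.09886      0.17
  Δ        -0.02708   0.02708   0.02708   0.04062
  eq      2.6364e-04   0.05257    0.1259    0.2106
  solve Keq expr → x = 0.01354; check Q = 5.891
Then change container volume by factor 1.5 (V_new/V_old).
Step 3:
                  C         B         M         L
  init    1.7576e-04   0.03504   0.08396    0.1404
  Δ       -1.1158e-04 1.1158e-04 1.1158e-04 1.6736e-04
  eq      6.4184e-05   0.03516   0.08407    0.1406
  solve Keq expr → x = 5.5788e-05; check Q = 5.891

[L]_eq = 0.1406 M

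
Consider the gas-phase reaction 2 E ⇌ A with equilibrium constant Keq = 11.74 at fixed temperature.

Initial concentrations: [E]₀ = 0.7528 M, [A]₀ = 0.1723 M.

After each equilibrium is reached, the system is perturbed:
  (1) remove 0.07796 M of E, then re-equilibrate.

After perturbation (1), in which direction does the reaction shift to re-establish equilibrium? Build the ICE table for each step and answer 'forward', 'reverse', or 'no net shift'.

Q₀ = 0.304 vs Keq = 11.74 ⇒ Q<K, forward
Step 1:
                   E          A
  I           0.7528     0.1723
  C          -0.5569     0.2784
  E           0.1959     0.4507
  solve Keq expr → x = 0.2784; check Q = 11.74
Then remove 0.07796 M of E.
Step 2:
                   E          A
  I            0.118     0.4507
  C          0.07018   -0.03509
  E           0.1882     0.4156
  solve Keq expr → x = -0.03509; check Q = 11.74

Direction: reverse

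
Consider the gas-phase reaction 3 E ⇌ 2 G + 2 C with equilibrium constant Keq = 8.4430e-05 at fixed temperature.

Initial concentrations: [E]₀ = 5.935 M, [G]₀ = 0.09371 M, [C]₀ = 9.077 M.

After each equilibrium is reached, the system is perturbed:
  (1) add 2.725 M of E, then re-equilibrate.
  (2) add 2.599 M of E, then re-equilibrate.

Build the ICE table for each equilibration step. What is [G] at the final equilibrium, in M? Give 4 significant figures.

[G]_eq = 0.0389 M

Q₀ = 0.003461 vs Keq = 8.4430e-05 ⇒ Q>K, reverse
Step 1:
                    E           G           C
  Initial       5.935     0.09371       9.077
  Change       0.1178     -0.0785     -0.0785
  Equil         6.053     0.01521       8.998
  solve Keq expr → x = -0.03925; check Q = 8.4430e-05
Then add 2.725 M of E.
Step 2:
                    E           G           C
  Initial       8.778     0.01521       8.998
  Change     -0.01686     0.01124     0.01124
  Equil         8.761     0.02645        9.01
  solve Keq expr → x = 0.00562; check Q = 8.4430e-05
Then add 2.599 M of E.
Step 3:
                    E           G           C
  Initial       11.36     0.02645        9.01
  Change     -0.01868     0.01245     0.01245
  Equil         11.34      0.0389       9.022
  solve Keq expr → x = 0.006226; check Q = 8.4430e-05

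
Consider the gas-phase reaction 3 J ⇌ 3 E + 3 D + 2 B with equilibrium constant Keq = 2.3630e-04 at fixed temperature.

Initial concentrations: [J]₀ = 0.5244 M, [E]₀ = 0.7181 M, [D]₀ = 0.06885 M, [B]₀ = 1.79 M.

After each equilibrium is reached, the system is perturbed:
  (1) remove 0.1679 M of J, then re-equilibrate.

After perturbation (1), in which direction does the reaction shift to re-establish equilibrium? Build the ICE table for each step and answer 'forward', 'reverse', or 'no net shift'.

Direction: reverse

Q₀ = 0.002685 vs Keq = 2.3630e-04 ⇒ Q>K, reverse
Step 1:
                    J           E           D           B
  Initial      0.5244      0.7181     0.06885        1.79
  Change      0.03429    -0.03429    -0.03429    -0.02286
  Equil        0.5587      0.6838     0.03456       1.767
  solve Keq expr → x = -0.01143; check Q = 2.3630e-04
Then remove 0.1679 M of J.
Step 2:
                    J           E           D           B
  Initial      0.3908      0.6838     0.03456       1.767
  Change       0.0094     -0.0094     -0.0094   -0.006266
  Equil        0.4002      0.6744     0.02516       1.761
  solve Keq expr → x = -0.003133; check Q = 2.3630e-04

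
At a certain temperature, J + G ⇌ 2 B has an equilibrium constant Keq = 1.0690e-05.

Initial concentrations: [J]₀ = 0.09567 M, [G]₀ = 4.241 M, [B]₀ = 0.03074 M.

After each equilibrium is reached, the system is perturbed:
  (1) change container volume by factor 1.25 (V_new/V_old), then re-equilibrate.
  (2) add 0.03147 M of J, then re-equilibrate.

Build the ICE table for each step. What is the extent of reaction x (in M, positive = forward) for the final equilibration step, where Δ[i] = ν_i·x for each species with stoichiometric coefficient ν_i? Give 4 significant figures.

x = 1.4717e-04 M

Q₀ = 0.002329 vs Keq = 1.0690e-05 ⇒ Q>K, reverse
Step 1:
                    J           G           B
  I           0.09567       4.241     0.03074
  C           0.01425     0.01425     -0.0285
  E            0.1099       4.255    0.002236
  solve Keq expr → x = -0.01425; check Q = 1.0690e-05
Then change container volume by factor 1.25 (V_new/V_old).
Step 2:
                    J           G           B
  I           0.08794       3.404    0.001789
  C                 0           0           0
  E           0.08794       3.404    0.001789
  solve Keq expr → x = 0; check Q = 1.0690e-05
Then add 0.03147 M of J.
Step 3:
                    J           G           B
  I            0.1194       3.404    0.001789
  C       -1.4717e-04 -1.4717e-04  2.9433e-04
  E            0.1193       3.404    0.002083
  solve Keq expr → x = 1.4717e-04; check Q = 1.0690e-05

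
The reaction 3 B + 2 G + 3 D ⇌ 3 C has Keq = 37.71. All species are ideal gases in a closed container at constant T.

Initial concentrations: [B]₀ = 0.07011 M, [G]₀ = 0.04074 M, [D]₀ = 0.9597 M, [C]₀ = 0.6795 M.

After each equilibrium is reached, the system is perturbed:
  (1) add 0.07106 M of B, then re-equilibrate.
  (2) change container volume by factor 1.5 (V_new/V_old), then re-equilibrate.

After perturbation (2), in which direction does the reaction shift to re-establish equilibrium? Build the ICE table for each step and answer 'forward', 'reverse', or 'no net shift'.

Direction: reverse

Q₀ = 6.2055e+05 vs Keq = 37.71 ⇒ Q>K, reverse
Step 1:
                   B          G          D          C
  I          0.07011    0.04074     0.9597     0.6795
  C           0.2432     0.1621     0.2432    -0.2432
  E           0.3133     0.2029      1.203     0.4363
  solve Keq expr → x = -0.08106; check Q = 37.71
Then add 0.07106 M of B.
Step 2:
                   B          G          D          C
  I           0.3844     0.2029      1.203     0.4363
  C          -0.0254   -0.01693    -0.0254     0.0254
  E            0.359     0.1859      1.177     0.4617
  solve Keq expr → x = 0.008467; check Q = 37.71
Then change container volume by factor 1.5 (V_new/V_old).
Step 3:
                   B          G          D          C
  I           0.2393      0.124      0.785     0.3078
  C          0.05779    0.03853    0.05779   -0.05779
  E           0.2971     0.1625     0.8428       0.25
  solve Keq expr → x = -0.01926; check Q = 37.71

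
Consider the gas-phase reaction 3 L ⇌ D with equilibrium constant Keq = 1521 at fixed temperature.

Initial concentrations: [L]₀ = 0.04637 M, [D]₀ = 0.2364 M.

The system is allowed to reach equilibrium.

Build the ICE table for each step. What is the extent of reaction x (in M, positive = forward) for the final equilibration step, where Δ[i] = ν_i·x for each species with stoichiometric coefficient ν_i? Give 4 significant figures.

x = -0.002404 M

Q₀ = 2371 vs Keq = 1521 ⇒ Q>K, reverse
Step 1:
                   L          D
  I          0.04637     0.2364
  C         0.007213  -0.002404
  E          0.05358      0.234
  solve Keq expr → x = -0.002404; check Q = 1521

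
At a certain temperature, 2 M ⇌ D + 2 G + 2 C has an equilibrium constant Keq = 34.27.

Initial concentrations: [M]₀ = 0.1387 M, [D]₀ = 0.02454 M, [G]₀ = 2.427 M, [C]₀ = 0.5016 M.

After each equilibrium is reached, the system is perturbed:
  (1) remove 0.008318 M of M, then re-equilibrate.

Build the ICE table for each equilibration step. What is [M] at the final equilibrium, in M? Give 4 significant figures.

[M]_eq = 0.05974 M

Q₀ = 1.89 vs Keq = 34.27 ⇒ Q<K, forward
Step 1:
                  M         D         G         C
  Initial    0.1387   0.02454     2.427    0.5016
  Change   -0.07668   0.03834   0.07668   0.07668
  Equil     0.06202   0.06288     2.504    0.5783
  solve Keq expr → x = 0.03834; check Q = 34.27
Then remove 0.008318 M of M.
Step 2:
                  M         D         G         C
  Initial    0.0537   0.06288     2.504    0.5783
  Change   0.006036 -0.003018 -0.006036 -0.006036
  Equil     0.05974   0.05986     2.498    0.5722
  solve Keq expr → x = -0.003018; check Q = 34.27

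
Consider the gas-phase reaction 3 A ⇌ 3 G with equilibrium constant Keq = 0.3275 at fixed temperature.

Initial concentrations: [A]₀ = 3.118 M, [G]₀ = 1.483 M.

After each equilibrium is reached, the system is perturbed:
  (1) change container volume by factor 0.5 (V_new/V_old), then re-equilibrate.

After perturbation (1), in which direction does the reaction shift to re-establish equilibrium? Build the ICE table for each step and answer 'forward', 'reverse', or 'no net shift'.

Q₀ = 0.1076 vs Keq = 0.3275 ⇒ Q<K, forward
Step 1:
                   A          G
  init         3.118      1.483
  Δ          -0.3944     0.3944
  eq           2.724      1.877
  solve Keq expr → x = 0.1315; check Q = 0.3275
Then change container volume by factor 0.5 (V_new/V_old).
Step 2:
                   A          G
  init         5.447      3.755
  Δ                0          0
  eq           5.447      3.755
  solve Keq expr → x = 0; check Q = 0.3275

Direction: no net shift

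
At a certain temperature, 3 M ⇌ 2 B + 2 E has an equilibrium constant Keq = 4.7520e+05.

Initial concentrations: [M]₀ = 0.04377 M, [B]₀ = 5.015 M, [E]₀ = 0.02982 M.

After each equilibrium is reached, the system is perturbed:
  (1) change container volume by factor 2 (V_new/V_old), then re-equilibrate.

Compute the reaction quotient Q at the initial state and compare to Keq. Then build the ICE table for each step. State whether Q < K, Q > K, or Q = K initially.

Q₀ = 266.7 vs Keq = 4.7520e+05 ⇒ Q<K, forward
Step 1:
                    M           B           E
  I           0.04377       5.015     0.02982
  C           -0.0383     0.02553     0.02553
  E          0.005472       5.041     0.05535
  solve Keq expr → x = 0.01277; check Q = 4.7520e+05
Then change container volume by factor 2 (V_new/V_old).
Step 2:
                    M           B           E
  I          0.002736        2.52     0.02768
  C       -5.4521e-04  3.6348e-04  3.6348e-04
  E          0.002191       2.521     0.02804
  solve Keq expr → x = 1.8174e-04; check Q = 4.7520e+05

Q₀ = 266.7; Q < K (proceeds forward)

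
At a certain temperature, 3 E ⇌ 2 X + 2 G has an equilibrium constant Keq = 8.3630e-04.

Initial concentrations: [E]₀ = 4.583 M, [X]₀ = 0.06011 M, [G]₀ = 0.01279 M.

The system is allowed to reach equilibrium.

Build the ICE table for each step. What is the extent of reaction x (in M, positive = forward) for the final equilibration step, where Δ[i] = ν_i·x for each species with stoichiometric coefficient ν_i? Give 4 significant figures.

x = 0.2192 M

Q₀ = 6.1402e-09 vs Keq = 8.3630e-04 ⇒ Q<K, forward
Step 1:
                    E           X           G
  Initial       4.583     0.06011     0.01279
  Change      -0.6576      0.4384      0.4384
  Equil         3.925      0.4985      0.4512
  solve Keq expr → x = 0.2192; check Q = 8.3630e-04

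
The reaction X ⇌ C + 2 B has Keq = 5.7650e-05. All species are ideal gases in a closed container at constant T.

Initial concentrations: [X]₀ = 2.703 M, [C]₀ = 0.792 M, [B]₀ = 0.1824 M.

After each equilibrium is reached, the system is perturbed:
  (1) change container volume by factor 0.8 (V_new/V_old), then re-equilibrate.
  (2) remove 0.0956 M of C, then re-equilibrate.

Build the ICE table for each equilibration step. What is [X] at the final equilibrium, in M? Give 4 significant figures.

[X]_eq = 3.485 M

Q₀ = 0.009748 vs Keq = 5.7650e-05 ⇒ Q>K, reverse
Step 1:
                  X         C         B
  Initial     2.703     0.792    0.1824
  Change    0.08367  -0.08367   -0.1673
  Equil       2.787    0.7083   0.01506
  solve Keq expr → x = -0.08367; check Q = 5.7650e-05
Then change container volume by factor 0.8 (V_new/V_old).
Step 2:
                  X         C         B
  Initial     3.483    0.8854   0.01882
  Change   0.001872 -0.001872 -0.003745
  Equil       3.485    0.8835   0.01508
  solve Keq expr → x = -0.001872; check Q = 5.7650e-05
Then remove 0.0956 M of C.
Step 3:
                  X         C         B
  Initial     3.485    0.7879   0.01508
  Change  -4.4158e-04 4.4158e-04 8.8315e-04
  Equil       3.485    0.7884   0.01596
  solve Keq expr → x = 4.4158e-04; check Q = 5.7650e-05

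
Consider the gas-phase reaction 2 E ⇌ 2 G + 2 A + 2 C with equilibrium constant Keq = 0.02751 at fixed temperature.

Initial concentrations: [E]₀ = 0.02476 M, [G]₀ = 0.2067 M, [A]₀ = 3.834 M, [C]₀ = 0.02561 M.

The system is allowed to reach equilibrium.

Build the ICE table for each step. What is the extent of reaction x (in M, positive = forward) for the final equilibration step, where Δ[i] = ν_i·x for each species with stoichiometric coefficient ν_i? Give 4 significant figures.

Q₀ = 0.6719 vs Keq = 0.02751 ⇒ Q>K, reverse
Step 1:
                  E         G         A         C
  Initial   0.02476    0.2067     3.834   0.02561
  Change    0.01625  -0.01625  -0.01625  -0.01625
  Equil     0.04101    0.1904     3.818  0.009356
  solve Keq expr → x = -0.008127; check Q = 0.02751

x = -0.008127 M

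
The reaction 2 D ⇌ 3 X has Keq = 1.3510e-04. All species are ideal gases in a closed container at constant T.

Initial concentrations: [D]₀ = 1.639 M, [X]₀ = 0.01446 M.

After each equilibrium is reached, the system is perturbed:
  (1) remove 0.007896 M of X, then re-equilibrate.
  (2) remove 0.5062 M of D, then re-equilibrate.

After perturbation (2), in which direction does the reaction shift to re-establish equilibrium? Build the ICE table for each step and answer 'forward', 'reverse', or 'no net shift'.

Q₀ = 1.1255e-06 vs Keq = 1.3510e-04 ⇒ Q<K, forward
Step 1:
                    D           X
  I             1.639     0.01446
  C          -0.03719     0.05579
  E             1.602     0.07025
  solve Keq expr → x = 0.0186; check Q = 1.3510e-04
Then remove 0.007896 M of X.
Step 2:
                    D           X
  I             1.602     0.06235
  C         -0.005163    0.007745
  E             1.597      0.0701
  solve Keq expr → x = 0.002582; check Q = 1.3510e-04
Then remove 0.5062 M of D.
Step 3:
                    D           X
  I              1.09      0.0701
  C           0.01026    -0.01539
  E             1.101      0.0547
  solve Keq expr → x = -0.005131; check Q = 1.3510e-04

Direction: reverse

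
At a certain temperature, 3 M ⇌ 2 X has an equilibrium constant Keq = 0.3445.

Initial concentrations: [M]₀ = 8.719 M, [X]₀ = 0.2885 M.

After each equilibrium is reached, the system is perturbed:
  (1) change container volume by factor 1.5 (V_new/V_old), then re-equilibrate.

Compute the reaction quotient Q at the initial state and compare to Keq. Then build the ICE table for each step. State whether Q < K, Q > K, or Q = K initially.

Q₀ = 1.2557e-04; Q < K (proceeds forward)

Q₀ = 1.2557e-04 vs Keq = 0.3445 ⇒ Q<K, forward
Step 1:
                    M           X
  init          8.719      0.2885
  Δ            -5.252       3.501
  eq            3.467        3.79
  solve Keq expr → x = 1.751; check Q = 0.3445
Then change container volume by factor 1.5 (V_new/V_old).
Step 2:
                    M           X
  init          2.312       2.526
  Δ            0.2275     -0.1517
  eq            2.539       2.375
  solve Keq expr → x = -0.07584; check Q = 0.3445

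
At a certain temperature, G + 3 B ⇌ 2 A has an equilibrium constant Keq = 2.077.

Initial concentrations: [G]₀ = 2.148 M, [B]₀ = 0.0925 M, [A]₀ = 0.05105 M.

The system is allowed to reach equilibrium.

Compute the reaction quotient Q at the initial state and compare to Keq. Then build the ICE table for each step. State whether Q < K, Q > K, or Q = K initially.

Q₀ = 1.533; Q < K (proceeds forward)

Q₀ = 1.533 vs Keq = 2.077 ⇒ Q<K, forward
Step 1:
                   G          B          A
  I            2.148     0.0925    0.05105
  C        -0.001722  -0.005165   0.003443
  E            2.146    0.08733    0.05449
  solve Keq expr → x = 0.001722; check Q = 2.077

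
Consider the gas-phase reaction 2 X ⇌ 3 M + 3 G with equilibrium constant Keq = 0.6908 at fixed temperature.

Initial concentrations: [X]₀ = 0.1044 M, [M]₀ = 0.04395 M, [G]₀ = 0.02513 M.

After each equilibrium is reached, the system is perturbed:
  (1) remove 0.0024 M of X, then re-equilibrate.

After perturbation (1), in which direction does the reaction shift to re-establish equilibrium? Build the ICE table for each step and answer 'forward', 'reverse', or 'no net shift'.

Direction: reverse

Q₀ = 1.2361e-07 vs Keq = 0.6908 ⇒ Q<K, forward
Step 1:
                   X          M          G
  I           0.1044    0.04395    0.02513
  C         -0.09735      0.146      0.146
  E         0.007054       0.19     0.1711
  solve Keq expr → x = 0.04867; check Q = 0.6908
Then remove 0.0024 M of X.
Step 2:
                   X          M          G
  I         0.004654       0.19     0.1711
  C         0.002046  -0.003068  -0.003068
  E         0.006699     0.1869     0.1681
  solve Keq expr → x = -0.001023; check Q = 0.6908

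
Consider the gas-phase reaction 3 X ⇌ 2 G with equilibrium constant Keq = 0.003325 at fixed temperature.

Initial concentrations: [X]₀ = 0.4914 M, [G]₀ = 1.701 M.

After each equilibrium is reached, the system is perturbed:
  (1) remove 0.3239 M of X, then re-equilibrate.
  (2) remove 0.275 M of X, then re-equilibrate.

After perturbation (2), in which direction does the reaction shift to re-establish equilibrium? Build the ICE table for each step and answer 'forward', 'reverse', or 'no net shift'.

Q₀ = 24.38 vs Keq = 0.003325 ⇒ Q>K, reverse
Step 1:
                   X          G
  Initial     0.4914      1.701
  Change       2.175      -1.45
  Equil        2.666     0.2511
  solve Keq expr → x = -0.725; check Q = 0.003325
Then remove 0.3239 M of X.
Step 2:
                   X          G
  Initial      2.342     0.2511
  Change     0.05542   -0.03695
  Equil        2.398     0.2141
  solve Keq expr → x = -0.01847; check Q = 0.003325
Then remove 0.275 M of X.
Step 3:
                   X          G
  Initial      2.123     0.2141
  Change     0.04507   -0.03005
  Equil        2.168     0.1841
  solve Keq expr → x = -0.01502; check Q = 0.003325

Direction: reverse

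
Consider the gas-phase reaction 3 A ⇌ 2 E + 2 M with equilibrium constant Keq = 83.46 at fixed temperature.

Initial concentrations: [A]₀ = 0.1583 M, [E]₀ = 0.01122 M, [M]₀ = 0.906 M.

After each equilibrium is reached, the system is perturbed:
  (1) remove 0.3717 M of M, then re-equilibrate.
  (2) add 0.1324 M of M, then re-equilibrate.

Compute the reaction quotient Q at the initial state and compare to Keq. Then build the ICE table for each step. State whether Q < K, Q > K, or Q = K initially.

Q₀ = 0.02605; Q < K (proceeds forward)

Q₀ = 0.02605 vs Keq = 83.46 ⇒ Q<K, forward
Step 1:
                  A         E         M
  init       0.1583   0.01122     0.906
  Δ         -0.1139   0.07591   0.07591
  eq        0.04443   0.08713    0.9819
  solve Keq expr → x = 0.03796; check Q = 83.46
Then remove 0.3717 M of M.
Step 2:
                  A         E         M
  init      0.04443   0.08713    0.6102
  Δ        -0.01017  0.006778  0.006778
  eq        0.03426   0.09391     0.617
  solve Keq expr → x = 0.003389; check Q = 83.46
Then add 0.1324 M of M.
Step 3:
                  A         E         M
  init      0.03426   0.09391    0.7494
  Δ        0.003924 -0.002616 -0.002616
  eq        0.03819   0.09129    0.7468
  solve Keq expr → x = -0.001308; check Q = 83.46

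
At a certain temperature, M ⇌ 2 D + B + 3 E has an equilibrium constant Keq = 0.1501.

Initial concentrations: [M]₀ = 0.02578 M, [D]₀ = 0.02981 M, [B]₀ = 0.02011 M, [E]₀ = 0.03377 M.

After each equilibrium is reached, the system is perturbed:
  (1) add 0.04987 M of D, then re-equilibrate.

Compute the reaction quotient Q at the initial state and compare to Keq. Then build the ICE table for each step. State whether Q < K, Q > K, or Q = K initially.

Q₀ = 2.6696e-08 vs Keq = 0.1501 ⇒ Q<K, forward
Step 1:
                    M           D           B           E
  Initial     0.02578     0.02981     0.02011     0.03377
  Change     -0.02578     0.05155     0.02578     0.07733
  Equil    2.7755e-06     0.08136     0.04589      0.1111
  solve Keq expr → x = 0.02578; check Q = 0.1501
Then add 0.04987 M of D.
Step 2:
                    M           D           B           E
  Initial  2.7755e-06      0.1312     0.04589      0.1111
  Change   4.4407e-06 -8.8815e-06 -4.4407e-06 -1.3322e-05
  Equil    7.2162e-06      0.1312     0.04588      0.1111
  solve Keq expr → x = -4.4407e-06; check Q = 0.1501

Q₀ = 2.6696e-08; Q < K (proceeds forward)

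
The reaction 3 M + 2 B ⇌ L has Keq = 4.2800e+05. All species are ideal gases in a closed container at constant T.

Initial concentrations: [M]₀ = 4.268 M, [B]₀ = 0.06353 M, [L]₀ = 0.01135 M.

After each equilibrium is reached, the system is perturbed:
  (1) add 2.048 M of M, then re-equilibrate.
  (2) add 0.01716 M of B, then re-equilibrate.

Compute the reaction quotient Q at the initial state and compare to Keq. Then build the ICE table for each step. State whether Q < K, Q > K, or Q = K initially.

Q₀ = 0.03617 vs Keq = 4.2800e+05 ⇒ Q<K, forward
Step 1:
                    M           B           L
  I             4.268     0.06353     0.01135
  C          -0.09524    -0.06349     0.03175
  E             4.173  3.7227e-05      0.0431
  solve Keq expr → x = 0.03175; check Q = 4.2800e+05
Then add 2.048 M of M.
Step 2:
                    M           B           L
  I             6.221  3.7227e-05      0.0431
  C       -2.5160e-05 -1.6773e-05  8.3867e-06
  E             6.221  2.0454e-05      0.0431
  solve Keq expr → x = 8.3867e-06; check Q = 4.2800e+05
Then add 0.01716 M of B.
Step 3:
                    M           B           L
  I             6.221     0.01718      0.0431
  C          -0.02574    -0.01716    0.008579
  E             6.195  2.2537e-05     0.05168
  solve Keq expr → x = 0.008579; check Q = 4.2800e+05

Q₀ = 0.03617; Q < K (proceeds forward)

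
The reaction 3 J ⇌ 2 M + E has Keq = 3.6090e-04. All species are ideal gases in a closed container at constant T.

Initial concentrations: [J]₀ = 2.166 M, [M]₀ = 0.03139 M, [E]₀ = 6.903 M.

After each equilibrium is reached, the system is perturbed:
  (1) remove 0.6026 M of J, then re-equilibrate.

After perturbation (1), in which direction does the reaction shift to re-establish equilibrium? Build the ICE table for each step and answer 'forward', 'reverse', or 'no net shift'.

Direction: reverse

Q₀ = 6.6934e-04 vs Keq = 3.6090e-04 ⇒ Q>K, reverse
Step 1:
                   J          M          E
  I            2.166    0.03139      6.903
  C          0.01221  -0.008138  -0.004069
  E            2.178    0.02325      6.899
  solve Keq expr → x = -0.004069; check Q = 3.6090e-04
Then remove 0.6026 M of J.
Step 2:
                   J          M          E
  I            1.576    0.02325      6.899
  C          0.01314  -0.008763  -0.004381
  E            1.589    0.01449      6.895
  solve Keq expr → x = -0.004381; check Q = 3.6090e-04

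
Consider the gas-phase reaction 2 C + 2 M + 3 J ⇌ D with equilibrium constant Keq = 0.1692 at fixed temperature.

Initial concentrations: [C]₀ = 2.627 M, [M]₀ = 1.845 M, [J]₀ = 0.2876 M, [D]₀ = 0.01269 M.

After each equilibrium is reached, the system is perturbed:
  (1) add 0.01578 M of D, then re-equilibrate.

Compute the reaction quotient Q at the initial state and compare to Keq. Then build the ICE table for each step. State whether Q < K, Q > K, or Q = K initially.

Q₀ = 0.02271; Q < K (proceeds forward)

Q₀ = 0.02271 vs Keq = 0.1692 ⇒ Q<K, forward
Step 1:
                    C           M           J           D
  I             2.627       1.845      0.2876     0.01269
  C           -0.0478     -0.0478     -0.0717      0.0239
  E             2.579       1.797      0.2159     0.03659
  solve Keq expr → x = 0.0239; check Q = 0.1692
Then add 0.01578 M of D.
Step 2:
                    C           M           J           D
  I             2.579       1.797      0.2159     0.05237
  C           0.01119     0.01119     0.01678   -0.005593
  E              2.59       1.808      0.2327     0.04678
  solve Keq expr → x = -0.005593; check Q = 0.1692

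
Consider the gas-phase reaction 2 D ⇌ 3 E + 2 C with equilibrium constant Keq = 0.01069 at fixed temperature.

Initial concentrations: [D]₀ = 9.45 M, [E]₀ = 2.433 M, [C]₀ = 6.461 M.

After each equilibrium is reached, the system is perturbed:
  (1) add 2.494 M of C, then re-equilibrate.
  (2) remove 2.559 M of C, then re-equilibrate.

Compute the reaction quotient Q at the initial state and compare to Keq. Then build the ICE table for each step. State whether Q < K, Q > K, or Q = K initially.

Q₀ = 6.732; Q > K (proceeds reverse)

Q₀ = 6.732 vs Keq = 0.01069 ⇒ Q>K, reverse
Step 1:
                    D           E           C
  Initial        9.45       2.433       6.461
  Change        1.379      -2.068      -1.379
  Equil         10.83      0.3648       5.082
  solve Keq expr → x = -0.6894; check Q = 0.01069
Then add 2.494 M of C.
Step 2:
                    D           E           C
  Initial       10.83      0.3648       7.576
  Change      0.05528    -0.08292    -0.05528
  Equil         10.88      0.2818       7.521
  solve Keq expr → x = -0.02764; check Q = 0.01069
Then remove 2.559 M of C.
Step 3:
                    D           E           C
  Initial       10.88      0.2818       4.962
  Change     -0.05728     0.08592     0.05728
  Equil         10.83      0.3678       5.019
  solve Keq expr → x = 0.02864; check Q = 0.01069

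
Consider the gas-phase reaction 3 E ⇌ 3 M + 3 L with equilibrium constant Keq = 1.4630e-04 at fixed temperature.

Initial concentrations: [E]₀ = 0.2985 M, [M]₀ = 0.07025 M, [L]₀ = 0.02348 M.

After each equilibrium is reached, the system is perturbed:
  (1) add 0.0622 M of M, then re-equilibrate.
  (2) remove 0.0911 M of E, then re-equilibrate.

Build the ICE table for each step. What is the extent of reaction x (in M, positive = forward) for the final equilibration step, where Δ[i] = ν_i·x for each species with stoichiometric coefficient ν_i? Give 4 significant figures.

Q₀ = 1.6873e-07 vs Keq = 1.4630e-04 ⇒ Q<K, forward
Step 1:
                    E           M           L
  Initial      0.2985     0.07025     0.02348
  Change     -0.06621     0.06621     0.06621
  Equil        0.2323      0.1365     0.08969
  solve Keq expr → x = 0.02207; check Q = 1.4630e-04
Then add 0.0622 M of M.
Step 2:
                    E           M           L
  Initial      0.2323      0.1987     0.08969
  Change      0.01723    -0.01723    -0.01723
  Equil        0.2495      0.1814     0.07246
  solve Keq expr → x = -0.005743; check Q = 1.4630e-04
Then remove 0.0911 M of E.
Step 3:
                    E           M           L
  Initial      0.1584      0.1814     0.07246
  Change      0.01655    -0.01655    -0.01655
  Equil         0.175      0.1649     0.05591
  solve Keq expr → x = -0.005517; check Q = 1.4630e-04

x = -0.005517 M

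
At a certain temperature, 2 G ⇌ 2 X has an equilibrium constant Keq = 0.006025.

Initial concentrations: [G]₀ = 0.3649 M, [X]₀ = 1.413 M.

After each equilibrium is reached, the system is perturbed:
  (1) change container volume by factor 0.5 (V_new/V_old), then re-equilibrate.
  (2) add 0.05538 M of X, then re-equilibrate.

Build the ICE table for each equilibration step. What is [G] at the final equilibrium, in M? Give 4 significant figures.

Q₀ = 14.99 vs Keq = 0.006025 ⇒ Q>K, reverse
Step 1:
                   G          X
  I           0.3649      1.413
  C            1.285     -1.285
  E             1.65     0.1281
  solve Keq expr → x = -0.6425; check Q = 0.006025
Then change container volume by factor 0.5 (V_new/V_old).
Step 2:
                   G          X
  I              3.3     0.2561
  C                0          0
  E              3.3     0.2561
  solve Keq expr → x = 0; check Q = 0.006025
Then add 0.05538 M of X.
Step 3:
                   G          X
  I              3.3     0.3115
  C          0.05139   -0.05139
  E            3.351     0.2601
  solve Keq expr → x = -0.0257; check Q = 0.006025

[G]_eq = 3.351 M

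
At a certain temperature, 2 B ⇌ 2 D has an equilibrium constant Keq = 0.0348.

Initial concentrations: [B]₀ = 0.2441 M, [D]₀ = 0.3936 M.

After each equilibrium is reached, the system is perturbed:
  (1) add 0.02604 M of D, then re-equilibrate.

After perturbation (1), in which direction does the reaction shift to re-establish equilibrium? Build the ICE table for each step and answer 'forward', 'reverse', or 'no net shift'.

Q₀ = 2.6 vs Keq = 0.0348 ⇒ Q>K, reverse
Step 1:
                    B           D
  init         0.2441      0.3936
  Δ            0.2933     -0.2933
  eq           0.5374      0.1003
  solve Keq expr → x = -0.1467; check Q = 0.0348
Then add 0.02604 M of D.
Step 2:
                    B           D
  init         0.5374      0.1263
  Δ           0.02195    -0.02195
  eq           0.5594      0.1044
  solve Keq expr → x = -0.01097; check Q = 0.0348

Direction: reverse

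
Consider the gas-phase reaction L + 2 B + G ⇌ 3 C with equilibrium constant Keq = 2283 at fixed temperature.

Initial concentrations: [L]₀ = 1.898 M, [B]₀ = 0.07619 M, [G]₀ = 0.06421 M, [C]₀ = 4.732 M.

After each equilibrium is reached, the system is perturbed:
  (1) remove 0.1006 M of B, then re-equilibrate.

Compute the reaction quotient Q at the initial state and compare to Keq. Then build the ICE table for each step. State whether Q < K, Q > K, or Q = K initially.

Q₀ = 1.4978e+05; Q > K (proceeds reverse)

Q₀ = 1.4978e+05 vs Keq = 2283 ⇒ Q>K, reverse
Step 1:
                   L          B          G          C
  Initial      1.898    0.07619    0.06421      4.732
  Change      0.1193     0.2385     0.1193    -0.3578
  Equil        2.017     0.3147     0.1835      4.374
  solve Keq expr → x = -0.1193; check Q = 2283
Then remove 0.1006 M of B.
Step 2:
                   L          B          G          C
  Initial      2.017     0.2141     0.1835      4.374
  Change     0.03219    0.06439    0.03219   -0.09658
  Equil        2.049     0.2785     0.2157      4.278
  solve Keq expr → x = -0.03219; check Q = 2283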